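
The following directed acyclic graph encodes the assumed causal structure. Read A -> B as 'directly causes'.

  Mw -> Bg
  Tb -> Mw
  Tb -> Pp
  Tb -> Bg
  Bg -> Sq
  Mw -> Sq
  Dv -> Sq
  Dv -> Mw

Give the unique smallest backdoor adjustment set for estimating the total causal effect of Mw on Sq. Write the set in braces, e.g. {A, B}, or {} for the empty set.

Variables eligible for adjustment (non-descendants of Mw, excluding Mw and Sq): {Dv, Pp, Tb}.
Backdoor paths from Mw to Sq:
  P1: Mw <- Tb -> Bg -> Sq
  P2: Mw <- Dv -> Sq
The empty set is not sufficient: P1 (Mw <- Tb -> Bg -> Sq) has no collider blocking it and no conditioned non-collider, so it is open.
Try {Dv, Tb}:
  P1: blocked at fork node Tb ∈ conditioning set.
  P2: blocked at fork node Dv ∈ conditioning set.
{Dv, Tb} contains no descendant of Mw and blocks every backdoor path.
Every element of {Dv, Tb} is needed (dropping Dv leaves P2 open; dropping Tb leaves P1 open), so no proper subset is valid.
Among all size-2 subsets of the eligible variables, only {Dv, Tb} blocks every backdoor path, so it is the unique smallest valid adjustment set.

{Dv, Tb}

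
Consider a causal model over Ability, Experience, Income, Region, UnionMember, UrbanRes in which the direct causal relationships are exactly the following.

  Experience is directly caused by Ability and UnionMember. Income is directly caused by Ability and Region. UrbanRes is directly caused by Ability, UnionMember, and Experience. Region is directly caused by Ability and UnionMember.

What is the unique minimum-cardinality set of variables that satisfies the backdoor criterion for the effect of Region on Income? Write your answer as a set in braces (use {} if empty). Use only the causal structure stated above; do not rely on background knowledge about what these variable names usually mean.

Variables eligible for adjustment (non-descendants of Region, excluding Region and Income): {Ability, Experience, UnionMember, UrbanRes}.
Backdoor paths from Region to Income:
  P1: Region <- Ability -> Income
  P2: Region <- UnionMember -> Experience <- Ability -> Income
  P3: Region <- UnionMember -> Experience -> UrbanRes <- Ability -> Income
  P4: Region <- UnionMember -> UrbanRes <- Ability -> Income
  P5: Region <- UnionMember -> UrbanRes <- Experience <- Ability -> Income
The empty set is not sufficient: P1 (Region <- Ability -> Income) has no collider blocking it and no conditioned non-collider, so it is open.
Try {Ability}:
  P1: blocked at fork node Ability ∈ conditioning set.
  P2: blocked at collider Experience (neither it nor any descendant is in the conditioning set).
  P3: blocked at collider UrbanRes (neither it nor any descendant is in the conditioning set).
  P4: blocked at collider UrbanRes (neither it nor any descendant is in the conditioning set).
  P5: blocked at collider UrbanRes (neither it nor any descendant is in the conditioning set).
{Ability} contains no descendant of Region and blocks every backdoor path.
No other singleton works — e.g. {UnionMember} leaves P1 open — so {Ability} is the unique smallest valid adjustment set.

{Ability}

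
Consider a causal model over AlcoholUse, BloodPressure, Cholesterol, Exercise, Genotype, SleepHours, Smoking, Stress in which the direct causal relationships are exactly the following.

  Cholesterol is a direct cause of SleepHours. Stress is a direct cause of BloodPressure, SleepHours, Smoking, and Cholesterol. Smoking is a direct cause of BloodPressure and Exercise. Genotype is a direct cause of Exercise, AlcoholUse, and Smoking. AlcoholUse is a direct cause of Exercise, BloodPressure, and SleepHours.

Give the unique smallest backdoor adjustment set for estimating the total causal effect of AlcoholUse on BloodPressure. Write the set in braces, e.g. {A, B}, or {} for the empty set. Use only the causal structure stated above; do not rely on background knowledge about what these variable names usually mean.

{Genotype}

Variables eligible for adjustment (non-descendants of AlcoholUse, excluding AlcoholUse and BloodPressure): {Cholesterol, Genotype, Smoking, Stress}.
Backdoor paths from AlcoholUse to BloodPressure:
  P1: AlcoholUse <- Genotype -> Smoking <- Stress -> BloodPressure
  P2: AlcoholUse <- Genotype -> Smoking -> BloodPressure
  P3: AlcoholUse <- Genotype -> Exercise <- Smoking <- Stress -> BloodPressure
  P4: AlcoholUse <- Genotype -> Exercise <- Smoking -> BloodPressure
The empty set is not sufficient: P2 (AlcoholUse <- Genotype -> Smoking -> BloodPressure) has no collider blocking it and no conditioned non-collider, so it is open.
Try {Genotype}:
  P1: blocked at fork node Genotype ∈ conditioning set.
  P2: blocked at fork node Genotype ∈ conditioning set.
  P3: blocked at fork node Genotype ∈ conditioning set.
  P4: blocked at fork node Genotype ∈ conditioning set.
{Genotype} contains no descendant of AlcoholUse and blocks every backdoor path.
No other singleton works — e.g. {Stress} leaves P2 open — so {Genotype} is the unique smallest valid adjustment set.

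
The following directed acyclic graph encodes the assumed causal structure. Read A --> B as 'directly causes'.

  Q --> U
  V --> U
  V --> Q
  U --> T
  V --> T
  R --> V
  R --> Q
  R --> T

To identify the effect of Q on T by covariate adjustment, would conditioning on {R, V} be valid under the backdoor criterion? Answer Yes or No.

Yes

Backdoor paths from Q to T (paths whose first edge points into Q):
  P1: Q <- R -> V -> U -> T
  P2: Q <- R -> V -> T
  P3: Q <- R -> T
  P4: Q <- V <- R -> T
  P5: Q <- V -> U -> T
  P6: Q <- V -> T
Condition 1 (no descendant of Q in the set): holds — descendants of Q are {T, U}; none are in {R, V}.
Condition 2 (every backdoor path blocked by {R, V}):
  P1: blocked at fork node R ∈ conditioning set.
  P2: blocked at fork node R ∈ conditioning set.
  P3: blocked at fork node R ∈ conditioning set.
  P4: blocked at chain node V ∈ conditioning set.
  P5: blocked at fork node V ∈ conditioning set.
  P6: blocked at fork node V ∈ conditioning set.
{R, V} satisfies the backdoor criterion.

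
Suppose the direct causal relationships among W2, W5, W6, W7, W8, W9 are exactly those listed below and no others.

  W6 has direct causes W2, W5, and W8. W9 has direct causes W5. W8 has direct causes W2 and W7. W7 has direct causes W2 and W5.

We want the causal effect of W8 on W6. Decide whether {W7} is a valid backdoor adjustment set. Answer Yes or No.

Backdoor paths from W8 to W6 (paths whose first edge points into W8):
  P1: W8 <- W2 -> W7 <- W5 -> W6
  P2: W8 <- W2 -> W6
  P3: W8 <- W7 <- W5 -> W6
  P4: W8 <- W7 <- W2 -> W6
Condition 1 (no descendant of W8 in the set): holds — descendants of W8 are {W6}; none are in {W7}.
Condition 2 (every backdoor path blocked by {W7}):
  P1: open — collider(s) W7 are conditioned on (or have a conditioned descendant) and no non-collider on the path is in the set.
  P2: open — no interior node is in the conditioning set.
  P3: blocked at chain node W7 ∈ conditioning set.
  P4: blocked at chain node W7 ∈ conditioning set.
{W7} does not satisfy the backdoor criterion.

No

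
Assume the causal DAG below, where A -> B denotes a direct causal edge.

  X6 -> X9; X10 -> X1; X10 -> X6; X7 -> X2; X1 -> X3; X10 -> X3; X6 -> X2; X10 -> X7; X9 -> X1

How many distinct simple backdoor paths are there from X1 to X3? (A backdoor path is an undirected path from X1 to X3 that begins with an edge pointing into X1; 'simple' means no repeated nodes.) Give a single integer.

3

A backdoor path from X1 to X3 is any simple undirected path whose first edge points into X1 (i.e. leaves X1 via a parent).
Parents of X1: {X10, X9}.
Enumerating:
  P1: X1 <- X10 -> X3
  P2: X1 <- X9 <- X6 <- X10 -> X3
  P3: X1 <- X9 <- X6 -> X2 <- X7 <- X10 -> X3
That exhausts the simple backdoor paths. Count: 3.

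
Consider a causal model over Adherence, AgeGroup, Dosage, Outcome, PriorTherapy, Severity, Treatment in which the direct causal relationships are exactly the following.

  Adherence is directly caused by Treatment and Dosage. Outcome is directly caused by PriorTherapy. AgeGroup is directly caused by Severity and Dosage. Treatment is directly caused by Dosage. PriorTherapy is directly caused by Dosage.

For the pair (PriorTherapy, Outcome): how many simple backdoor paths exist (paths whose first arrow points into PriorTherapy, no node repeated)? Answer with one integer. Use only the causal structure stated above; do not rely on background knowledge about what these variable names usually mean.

0

A backdoor path from PriorTherapy to Outcome is any simple undirected path whose first edge points into PriorTherapy (i.e. leaves PriorTherapy via a parent).
Parents of PriorTherapy: {Dosage}.
No simple path from any parent of PriorTherapy reaches Outcome without revisiting PriorTherapy, so there are no backdoor paths.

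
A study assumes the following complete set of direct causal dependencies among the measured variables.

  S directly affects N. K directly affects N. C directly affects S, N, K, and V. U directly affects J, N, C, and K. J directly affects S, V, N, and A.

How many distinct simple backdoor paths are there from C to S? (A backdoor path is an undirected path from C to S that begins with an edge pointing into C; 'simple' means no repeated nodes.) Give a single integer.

6

A backdoor path from C to S is any simple undirected path whose first edge points into C (i.e. leaves C via a parent).
Parents of C: {U}.
Enumerating:
  P1: C <- U -> J -> S
  P2: C <- U -> J -> N <- S
  P3: C <- U -> K -> N <- J -> S
  P4: C <- U -> K -> N <- S
  P5: C <- U -> N <- J -> S
  P6: C <- U -> N <- S
That exhausts the simple backdoor paths. Count: 6.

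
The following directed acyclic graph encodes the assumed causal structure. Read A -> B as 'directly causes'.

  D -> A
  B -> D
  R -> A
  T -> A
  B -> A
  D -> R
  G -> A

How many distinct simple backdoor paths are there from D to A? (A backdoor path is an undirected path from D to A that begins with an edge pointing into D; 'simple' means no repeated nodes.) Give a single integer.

1

A backdoor path from D to A is any simple undirected path whose first edge points into D (i.e. leaves D via a parent).
Parents of D: {B}.
Enumerating:
  P1: D <- B -> A
That exhausts the simple backdoor paths. Count: 1.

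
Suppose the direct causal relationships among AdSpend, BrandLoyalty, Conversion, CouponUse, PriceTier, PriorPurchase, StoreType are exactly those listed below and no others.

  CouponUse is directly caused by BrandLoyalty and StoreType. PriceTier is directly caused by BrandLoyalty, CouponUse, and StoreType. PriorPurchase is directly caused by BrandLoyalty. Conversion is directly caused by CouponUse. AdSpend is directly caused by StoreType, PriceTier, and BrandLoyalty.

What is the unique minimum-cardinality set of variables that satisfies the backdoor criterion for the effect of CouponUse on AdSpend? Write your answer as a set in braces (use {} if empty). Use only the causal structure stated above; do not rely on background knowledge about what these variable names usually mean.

Variables eligible for adjustment (non-descendants of CouponUse, excluding CouponUse and AdSpend): {BrandLoyalty, PriorPurchase, StoreType}.
Backdoor paths from CouponUse to AdSpend:
  P1: CouponUse <- StoreType -> PriceTier <- BrandLoyalty -> AdSpend
  P2: CouponUse <- StoreType -> PriceTier -> AdSpend
  P3: CouponUse <- StoreType -> AdSpend
  P4: CouponUse <- BrandLoyalty -> PriceTier <- StoreType -> AdSpend
  P5: CouponUse <- BrandLoyalty -> PriceTier -> AdSpend
  P6: CouponUse <- BrandLoyalty -> AdSpend
The empty set is not sufficient: P2 (CouponUse <- StoreType -> PriceTier -> AdSpend) has no collider blocking it and no conditioned non-collider, so it is open.
Try {BrandLoyalty, StoreType}:
  P1: blocked at fork node StoreType ∈ conditioning set.
  P2: blocked at fork node StoreType ∈ conditioning set.
  P3: blocked at fork node StoreType ∈ conditioning set.
  P4: blocked at fork node BrandLoyalty ∈ conditioning set.
  P5: blocked at fork node BrandLoyalty ∈ conditioning set.
  P6: blocked at fork node BrandLoyalty ∈ conditioning set.
{BrandLoyalty, StoreType} contains no descendant of CouponUse and blocks every backdoor path.
Every element of {BrandLoyalty, StoreType} is needed (dropping BrandLoyalty leaves P5 open; dropping StoreType leaves P2 open), so no proper subset is valid.
Among all size-2 subsets of the eligible variables, only {BrandLoyalty, StoreType} blocks every backdoor path, so it is the unique smallest valid adjustment set.

{BrandLoyalty, StoreType}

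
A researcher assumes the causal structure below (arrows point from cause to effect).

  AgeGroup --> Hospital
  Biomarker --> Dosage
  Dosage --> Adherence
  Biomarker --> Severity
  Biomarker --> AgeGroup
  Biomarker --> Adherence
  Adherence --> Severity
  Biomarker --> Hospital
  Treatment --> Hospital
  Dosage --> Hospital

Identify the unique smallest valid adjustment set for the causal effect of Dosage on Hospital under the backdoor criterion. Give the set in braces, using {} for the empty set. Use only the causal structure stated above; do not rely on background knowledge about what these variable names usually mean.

{Biomarker}

Variables eligible for adjustment (non-descendants of Dosage, excluding Dosage and Hospital): {AgeGroup, Biomarker, Treatment}.
Backdoor paths from Dosage to Hospital:
  P1: Dosage <- Biomarker -> AgeGroup -> Hospital
  P2: Dosage <- Biomarker -> Hospital
The empty set is not sufficient: P1 (Dosage <- Biomarker -> AgeGroup -> Hospital) has no collider blocking it and no conditioned non-collider, so it is open.
Try {Biomarker}:
  P1: blocked at fork node Biomarker ∈ conditioning set.
  P2: blocked at fork node Biomarker ∈ conditioning set.
{Biomarker} contains no descendant of Dosage and blocks every backdoor path.
No other singleton works — e.g. {Treatment} leaves P1 open — so {Biomarker} is the unique smallest valid adjustment set.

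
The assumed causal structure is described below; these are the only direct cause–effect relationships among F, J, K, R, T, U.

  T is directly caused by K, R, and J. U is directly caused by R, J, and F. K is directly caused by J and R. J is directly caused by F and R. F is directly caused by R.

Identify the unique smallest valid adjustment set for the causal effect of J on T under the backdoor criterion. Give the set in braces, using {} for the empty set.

{R}

Variables eligible for adjustment (non-descendants of J, excluding J and T): {F, R}.
Backdoor paths from J to T:
  P1: J <- R -> K -> T
  P2: J <- R -> T
  P3: J <- F <- R -> K -> T
  P4: J <- F <- R -> T
  P5: J <- F -> U <- R -> K -> T
  P6: J <- F -> U <- R -> T
The empty set is not sufficient: P1 (J <- R -> K -> T) has no collider blocking it and no conditioned non-collider, so it is open.
Try {R}:
  P1: blocked at fork node R ∈ conditioning set.
  P2: blocked at fork node R ∈ conditioning set.
  P3: blocked at fork node R ∈ conditioning set.
  P4: blocked at fork node R ∈ conditioning set.
  P5: blocked at collider U (neither it nor any descendant is in the conditioning set).
  P6: blocked at collider U (neither it nor any descendant is in the conditioning set).
{R} contains no descendant of J and blocks every backdoor path.
No other singleton works — e.g. {F} leaves P1 open — so {R} is the unique smallest valid adjustment set.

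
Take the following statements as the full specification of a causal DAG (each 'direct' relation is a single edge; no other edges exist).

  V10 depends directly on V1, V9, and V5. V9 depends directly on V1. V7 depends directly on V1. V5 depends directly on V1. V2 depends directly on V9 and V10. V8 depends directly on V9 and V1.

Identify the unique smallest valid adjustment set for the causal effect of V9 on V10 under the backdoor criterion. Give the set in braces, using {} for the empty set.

{V1}

Variables eligible for adjustment (non-descendants of V9, excluding V9 and V10): {V1, V5, V7}.
Backdoor paths from V9 to V10:
  P1: V9 <- V1 -> V5 -> V10
  P2: V9 <- V1 -> V10
The empty set is not sufficient: P1 (V9 <- V1 -> V5 -> V10) has no collider blocking it and no conditioned non-collider, so it is open.
Try {V1}:
  P1: blocked at fork node V1 ∈ conditioning set.
  P2: blocked at fork node V1 ∈ conditioning set.
{V1} contains no descendant of V9 and blocks every backdoor path.
No other singleton works — e.g. {V7} leaves P1 open — so {V1} is the unique smallest valid adjustment set.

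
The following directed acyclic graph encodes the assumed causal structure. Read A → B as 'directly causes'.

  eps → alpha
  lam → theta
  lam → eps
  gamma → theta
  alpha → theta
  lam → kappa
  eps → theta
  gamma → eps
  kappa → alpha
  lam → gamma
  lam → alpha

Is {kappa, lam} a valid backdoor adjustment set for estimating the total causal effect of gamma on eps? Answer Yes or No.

Backdoor paths from gamma to eps (paths whose first edge points into gamma):
  P1: gamma <- lam -> kappa -> alpha <- eps
  P2: gamma <- lam -> kappa -> alpha -> theta <- eps
  P3: gamma <- lam -> eps
  P4: gamma <- lam -> alpha <- eps
  P5: gamma <- lam -> alpha -> theta <- eps
  P6: gamma <- lam -> theta <- eps
  P7: gamma <- lam -> theta <- alpha <- eps
Condition 1 (no descendant of gamma in the set): holds — descendants of gamma are {alpha, eps, theta}; none are in {kappa, lam}.
Condition 2 (every backdoor path blocked by {kappa, lam}):
  P1: blocked at fork node lam ∈ conditioning set.
  P2: blocked at fork node lam ∈ conditioning set.
  P3: blocked at fork node lam ∈ conditioning set.
  P4: blocked at fork node lam ∈ conditioning set.
  P5: blocked at fork node lam ∈ conditioning set.
  P6: blocked at fork node lam ∈ conditioning set.
  P7: blocked at fork node lam ∈ conditioning set.
{kappa, lam} satisfies the backdoor criterion.

Yes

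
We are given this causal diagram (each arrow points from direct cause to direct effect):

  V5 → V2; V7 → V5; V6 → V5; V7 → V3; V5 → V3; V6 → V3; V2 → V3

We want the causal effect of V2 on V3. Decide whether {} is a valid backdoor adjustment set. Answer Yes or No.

No

Backdoor paths from V2 to V3 (paths whose first edge points into V2):
  P1: V2 <- V5 <- V7 -> V3
  P2: V2 <- V5 <- V6 -> V3
  P3: V2 <- V5 -> V3
Condition 1 (no descendant of V2 in the set): holds — descendants of V2 are {V3}; none are in {}.
Condition 2 (every backdoor path blocked by {}):
  P1: open — no interior node is in the conditioning set.
  P2: open — no interior node is in the conditioning set.
  P3: open — no interior node is in the conditioning set.
{} does not satisfy the backdoor criterion.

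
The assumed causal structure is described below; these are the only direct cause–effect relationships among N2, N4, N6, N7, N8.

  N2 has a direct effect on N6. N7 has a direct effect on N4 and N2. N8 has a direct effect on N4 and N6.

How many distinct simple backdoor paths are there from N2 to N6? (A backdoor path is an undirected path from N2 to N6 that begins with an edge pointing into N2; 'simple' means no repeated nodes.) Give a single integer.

A backdoor path from N2 to N6 is any simple undirected path whose first edge points into N2 (i.e. leaves N2 via a parent).
Parents of N2: {N7}.
Enumerating:
  P1: N2 <- N7 -> N4 <- N8 -> N6
That exhausts the simple backdoor paths. Count: 1.

1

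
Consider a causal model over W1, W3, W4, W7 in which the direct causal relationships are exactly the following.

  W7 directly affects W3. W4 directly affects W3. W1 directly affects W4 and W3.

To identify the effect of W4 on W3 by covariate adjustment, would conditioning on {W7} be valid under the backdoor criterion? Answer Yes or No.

No

Backdoor paths from W4 to W3 (paths whose first edge points into W4):
  P1: W4 <- W1 -> W3
Condition 1 (no descendant of W4 in the set): holds — descendants of W4 are {W3}; none are in {W7}.
Condition 2 (every backdoor path blocked by {W7}):
  P1: open — no interior node is in the conditioning set.
{W7} does not satisfy the backdoor criterion.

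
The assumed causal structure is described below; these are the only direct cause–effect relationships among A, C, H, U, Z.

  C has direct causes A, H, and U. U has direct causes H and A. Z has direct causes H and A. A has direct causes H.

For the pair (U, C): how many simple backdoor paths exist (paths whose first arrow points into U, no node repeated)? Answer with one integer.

6

A backdoor path from U to C is any simple undirected path whose first edge points into U (i.e. leaves U via a parent).
Parents of U: {A, H}.
Enumerating:
  P1: U <- H -> A -> C
  P2: U <- H -> Z <- A -> C
  P3: U <- H -> C
  P4: U <- A <- H -> C
  P5: U <- A -> Z <- H -> C
  P6: U <- A -> C
That exhausts the simple backdoor paths. Count: 6.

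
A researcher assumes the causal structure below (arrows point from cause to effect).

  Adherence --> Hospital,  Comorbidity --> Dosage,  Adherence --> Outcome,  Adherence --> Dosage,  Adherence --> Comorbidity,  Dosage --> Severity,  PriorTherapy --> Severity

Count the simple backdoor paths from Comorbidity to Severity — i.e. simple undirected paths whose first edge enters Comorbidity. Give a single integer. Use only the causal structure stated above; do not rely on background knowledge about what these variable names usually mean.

A backdoor path from Comorbidity to Severity is any simple undirected path whose first edge points into Comorbidity (i.e. leaves Comorbidity via a parent).
Parents of Comorbidity: {Adherence}.
Enumerating:
  P1: Comorbidity <- Adherence -> Dosage -> Severity
That exhausts the simple backdoor paths. Count: 1.

1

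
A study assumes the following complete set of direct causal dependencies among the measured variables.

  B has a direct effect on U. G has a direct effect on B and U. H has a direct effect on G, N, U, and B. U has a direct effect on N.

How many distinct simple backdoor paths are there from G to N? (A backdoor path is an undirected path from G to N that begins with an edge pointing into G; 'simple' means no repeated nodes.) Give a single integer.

A backdoor path from G to N is any simple undirected path whose first edge points into G (i.e. leaves G via a parent).
Parents of G: {H}.
Enumerating:
  P1: G <- H -> B -> U -> N
  P2: G <- H -> U -> N
  P3: G <- H -> N
That exhausts the simple backdoor paths. Count: 3.

3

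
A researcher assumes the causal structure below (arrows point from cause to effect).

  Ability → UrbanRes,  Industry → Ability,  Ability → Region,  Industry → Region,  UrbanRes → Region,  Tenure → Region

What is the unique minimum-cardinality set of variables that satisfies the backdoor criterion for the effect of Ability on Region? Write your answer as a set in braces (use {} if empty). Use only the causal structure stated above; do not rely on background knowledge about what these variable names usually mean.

Variables eligible for adjustment (non-descendants of Ability, excluding Ability and Region): {Industry, Tenure}.
Backdoor paths from Ability to Region:
  P1: Ability <- Industry -> Region
The empty set is not sufficient: P1 (Ability <- Industry -> Region) has no collider blocking it and no conditioned non-collider, so it is open.
Try {Industry}:
  P1: blocked at fork node Industry ∈ conditioning set.
{Industry} contains no descendant of Ability and blocks every backdoor path.
No other singleton works — e.g. {Tenure} leaves P1 open — so {Industry} is the unique smallest valid adjustment set.

{Industry}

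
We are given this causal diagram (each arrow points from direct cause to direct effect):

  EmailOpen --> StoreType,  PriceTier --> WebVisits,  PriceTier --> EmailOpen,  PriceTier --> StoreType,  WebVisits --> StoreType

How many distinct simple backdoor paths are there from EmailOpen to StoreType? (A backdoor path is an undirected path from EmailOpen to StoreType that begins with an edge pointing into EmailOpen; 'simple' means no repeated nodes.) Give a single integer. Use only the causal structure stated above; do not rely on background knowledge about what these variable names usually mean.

A backdoor path from EmailOpen to StoreType is any simple undirected path whose first edge points into EmailOpen (i.e. leaves EmailOpen via a parent).
Parents of EmailOpen: {PriceTier}.
Enumerating:
  P1: EmailOpen <- PriceTier -> WebVisits -> StoreType
  P2: EmailOpen <- PriceTier -> StoreType
That exhausts the simple backdoor paths. Count: 2.

2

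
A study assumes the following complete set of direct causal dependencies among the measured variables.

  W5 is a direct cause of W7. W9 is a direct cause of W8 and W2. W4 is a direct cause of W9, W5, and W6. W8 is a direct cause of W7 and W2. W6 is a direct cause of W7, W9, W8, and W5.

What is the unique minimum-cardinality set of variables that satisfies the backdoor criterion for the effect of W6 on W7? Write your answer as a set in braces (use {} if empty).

{W4}

Variables eligible for adjustment (non-descendants of W6, excluding W6 and W7): {W4}.
Backdoor paths from W6 to W7:
  P1: W6 <- W4 -> W9 -> W8 -> W7
  P2: W6 <- W4 -> W9 -> W2 <- W8 -> W7
  P3: W6 <- W4 -> W5 -> W7
The empty set is not sufficient: P1 (W6 <- W4 -> W9 -> W8 -> W7) has no collider blocking it and no conditioned non-collider, so it is open.
Try {W4}:
  P1: blocked at fork node W4 ∈ conditioning set.
  P2: blocked at fork node W4 ∈ conditioning set.
  P3: blocked at fork node W4 ∈ conditioning set.
{W4} contains no descendant of W6 and blocks every backdoor path.
{W4} is the unique smallest valid adjustment set.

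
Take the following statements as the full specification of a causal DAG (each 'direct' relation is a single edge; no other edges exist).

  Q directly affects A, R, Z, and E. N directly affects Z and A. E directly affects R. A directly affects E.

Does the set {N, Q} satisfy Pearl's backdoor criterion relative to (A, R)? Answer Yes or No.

Backdoor paths from A to R (paths whose first edge points into A):
  P1: A <- N -> Z <- Q -> E -> R
  P2: A <- N -> Z <- Q -> R
  P3: A <- Q -> E -> R
  P4: A <- Q -> R
Condition 1 (no descendant of A in the set): holds — descendants of A are {E, R}; none are in {N, Q}.
Condition 2 (every backdoor path blocked by {N, Q}):
  P1: blocked at fork node N ∈ conditioning set.
  P2: blocked at fork node N ∈ conditioning set.
  P3: blocked at fork node Q ∈ conditioning set.
  P4: blocked at fork node Q ∈ conditioning set.
{N, Q} satisfies the backdoor criterion.

Yes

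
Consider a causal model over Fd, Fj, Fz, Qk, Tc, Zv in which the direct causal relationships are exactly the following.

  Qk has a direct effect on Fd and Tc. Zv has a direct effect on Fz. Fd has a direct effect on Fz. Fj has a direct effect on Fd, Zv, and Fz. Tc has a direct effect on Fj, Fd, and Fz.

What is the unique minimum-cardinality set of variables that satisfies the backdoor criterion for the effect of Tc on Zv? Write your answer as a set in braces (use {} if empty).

Variables eligible for adjustment (non-descendants of Tc, excluding Tc and Zv): {Qk}.
Backdoor paths from Tc to Zv:
  P1: Tc <- Qk -> Fd <- Fj -> Zv
  P2: Tc <- Qk -> Fd <- Fj -> Fz <- Zv
  P3: Tc <- Qk -> Fd -> Fz <- Fj -> Zv
  P4: Tc <- Qk -> Fd -> Fz <- Zv
Each backdoor path contains an unconditioned collider, so every path is already blocked with the empty conditioning set:
  P1: blocked at collider Fd (neither it nor any descendant is in the conditioning set).
  P2: blocked at collider Fd (neither it nor any descendant is in the conditioning set).
  P3: blocked at collider Fz (neither it nor any descendant is in the conditioning set).
  P4: blocked at collider Fz (neither it nor any descendant is in the conditioning set).
The empty set is therefore the unique smallest valid set.

{}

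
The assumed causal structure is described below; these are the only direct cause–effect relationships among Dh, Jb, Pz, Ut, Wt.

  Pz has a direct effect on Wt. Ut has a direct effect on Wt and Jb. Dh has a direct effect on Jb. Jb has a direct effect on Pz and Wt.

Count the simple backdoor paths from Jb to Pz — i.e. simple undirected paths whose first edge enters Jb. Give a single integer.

A backdoor path from Jb to Pz is any simple undirected path whose first edge points into Jb (i.e. leaves Jb via a parent).
Parents of Jb: {Dh, Ut}.
Enumerating:
  P1: Jb <- Ut -> Wt <- Pz
That exhausts the simple backdoor paths. Count: 1.

1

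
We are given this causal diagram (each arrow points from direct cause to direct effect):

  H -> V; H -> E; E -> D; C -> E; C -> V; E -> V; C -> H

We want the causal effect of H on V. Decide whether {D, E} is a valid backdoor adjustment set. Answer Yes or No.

Backdoor paths from H to V (paths whose first edge points into H):
  P1: H <- C -> E -> V
  P2: H <- C -> V
Condition 1 (no descendant of H in the set): FAILS — D and E are descendants of H.
Condition 2 (every backdoor path blocked by {D, E}):
  P1: blocked at chain node E ∈ conditioning set.
  P2: open — no interior node is in the conditioning set.
{D, E} does not satisfy the backdoor criterion.

No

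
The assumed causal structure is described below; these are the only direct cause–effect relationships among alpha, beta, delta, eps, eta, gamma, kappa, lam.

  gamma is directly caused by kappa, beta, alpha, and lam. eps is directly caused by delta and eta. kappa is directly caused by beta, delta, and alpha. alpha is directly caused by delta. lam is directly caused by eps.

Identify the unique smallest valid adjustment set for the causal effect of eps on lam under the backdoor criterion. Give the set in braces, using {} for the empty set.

Variables eligible for adjustment (non-descendants of eps, excluding eps and lam): {alpha, beta, delta, eta, kappa}.
Backdoor paths from eps to lam:
  P1: eps <- delta -> alpha -> kappa <- beta -> gamma <- lam
  P2: eps <- delta -> alpha -> kappa -> gamma <- lam
  P3: eps <- delta -> alpha -> gamma <- lam
  P4: eps <- delta -> kappa <- beta -> gamma <- lam
  P5: eps <- delta -> kappa <- alpha -> gamma <- lam
  P6: eps <- delta -> kappa -> gamma <- lam
Each backdoor path contains an unconditioned collider, so every path is already blocked with the empty conditioning set:
  P1: blocked at collider kappa (neither it nor any descendant is in the conditioning set).
  P2: blocked at collider gamma (neither it nor any descendant is in the conditioning set).
  P3: blocked at collider gamma (neither it nor any descendant is in the conditioning set).
  P4: blocked at collider kappa (neither it nor any descendant is in the conditioning set).
  P5: blocked at collider kappa (neither it nor any descendant is in the conditioning set).
  P6: blocked at collider gamma (neither it nor any descendant is in the conditioning set).
The empty set is therefore the unique smallest valid set.

{}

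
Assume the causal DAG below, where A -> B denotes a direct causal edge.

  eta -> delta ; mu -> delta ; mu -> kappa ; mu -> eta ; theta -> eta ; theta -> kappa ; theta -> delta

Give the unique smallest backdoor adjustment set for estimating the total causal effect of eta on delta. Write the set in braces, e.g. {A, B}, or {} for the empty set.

Variables eligible for adjustment (non-descendants of eta, excluding eta and delta): {kappa, mu, theta}.
Backdoor paths from eta to delta:
  P1: eta <- theta -> delta
  P2: eta <- theta -> kappa <- mu -> delta
  P3: eta <- mu -> delta
  P4: eta <- mu -> kappa <- theta -> delta
The empty set is not sufficient: P1 (eta <- theta -> delta) has no collider blocking it and no conditioned non-collider, so it is open.
Try {mu, theta}:
  P1: blocked at fork node theta ∈ conditioning set.
  P2: blocked at fork node theta ∈ conditioning set.
  P3: blocked at fork node mu ∈ conditioning set.
  P4: blocked at fork node mu ∈ conditioning set.
{mu, theta} contains no descendant of eta and blocks every backdoor path.
Every element of {mu, theta} is needed (dropping mu leaves P3 open; dropping theta leaves P1 open), so no proper subset is valid.
Among all size-2 subsets of the eligible variables, only {mu, theta} blocks every backdoor path, so it is the unique smallest valid adjustment set.

{mu, theta}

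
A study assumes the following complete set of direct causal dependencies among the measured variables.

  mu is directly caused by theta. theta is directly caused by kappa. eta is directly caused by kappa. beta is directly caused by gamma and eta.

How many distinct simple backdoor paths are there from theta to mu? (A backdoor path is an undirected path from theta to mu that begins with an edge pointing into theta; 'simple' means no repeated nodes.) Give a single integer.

0

A backdoor path from theta to mu is any simple undirected path whose first edge points into theta (i.e. leaves theta via a parent).
Parents of theta: {kappa}.
No simple path from any parent of theta reaches mu without revisiting theta, so there are no backdoor paths.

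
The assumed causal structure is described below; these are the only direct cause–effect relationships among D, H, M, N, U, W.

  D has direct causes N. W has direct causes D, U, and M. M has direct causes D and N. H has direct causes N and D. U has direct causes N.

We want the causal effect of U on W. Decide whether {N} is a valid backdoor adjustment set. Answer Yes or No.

Backdoor paths from U to W (paths whose first edge points into U):
  P1: U <- N -> D -> M -> W
  P2: U <- N -> D -> W
  P3: U <- N -> H <- D -> M -> W
  P4: U <- N -> H <- D -> W
  P5: U <- N -> M <- D -> W
  P6: U <- N -> M -> W
Condition 1 (no descendant of U in the set): holds — descendants of U are {W}; none are in {N}.
Condition 2 (every backdoor path blocked by {N}):
  P1: blocked at fork node N ∈ conditioning set.
  P2: blocked at fork node N ∈ conditioning set.
  P3: blocked at fork node N ∈ conditioning set.
  P4: blocked at fork node N ∈ conditioning set.
  P5: blocked at fork node N ∈ conditioning set.
  P6: blocked at fork node N ∈ conditioning set.
{N} satisfies the backdoor criterion.

Yes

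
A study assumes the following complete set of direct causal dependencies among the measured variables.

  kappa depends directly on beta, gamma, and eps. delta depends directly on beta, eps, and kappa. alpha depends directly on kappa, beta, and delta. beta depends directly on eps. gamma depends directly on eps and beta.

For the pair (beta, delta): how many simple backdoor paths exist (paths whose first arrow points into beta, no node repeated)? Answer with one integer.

A backdoor path from beta to delta is any simple undirected path whose first edge points into beta (i.e. leaves beta via a parent).
Parents of beta: {eps}.
Enumerating:
  P1: beta <- eps -> gamma -> kappa -> delta
  P2: beta <- eps -> gamma -> kappa -> alpha <- delta
  P3: beta <- eps -> kappa -> delta
  P4: beta <- eps -> kappa -> alpha <- delta
  P5: beta <- eps -> delta
That exhausts the simple backdoor paths. Count: 5.

5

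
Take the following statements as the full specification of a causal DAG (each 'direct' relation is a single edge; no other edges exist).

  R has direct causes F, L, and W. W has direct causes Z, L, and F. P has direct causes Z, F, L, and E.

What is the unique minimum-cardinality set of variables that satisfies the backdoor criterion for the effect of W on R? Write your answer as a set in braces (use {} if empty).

Variables eligible for adjustment (non-descendants of W, excluding W and R): {E, F, L, P, Z}.
Backdoor paths from W to R:
  P1: W <- F -> R
  P2: W <- F -> P <- L -> R
  P3: W <- L -> R
  P4: W <- L -> P <- F -> R
  P5: W <- Z -> P <- F -> R
  P6: W <- Z -> P <- L -> R
The empty set is not sufficient: P1 (W <- F -> R) has no collider blocking it and no conditioned non-collider, so it is open.
Try {F, L}:
  P1: blocked at fork node F ∈ conditioning set.
  P2: blocked at fork node F ∈ conditioning set.
  P3: blocked at fork node L ∈ conditioning set.
  P4: blocked at fork node L ∈ conditioning set.
  P5: blocked at collider P (neither it nor any descendant is in the conditioning set).
  P6: blocked at collider P (neither it nor any descendant is in the conditioning set).
{F, L} contains no descendant of W and blocks every backdoor path.
Every element of {F, L} is needed (dropping F leaves P1 open; dropping L leaves P3 open), so no proper subset is valid.
Among all size-2 subsets of the eligible variables, only {F, L} blocks every backdoor path, so it is the unique smallest valid adjustment set.

{F, L}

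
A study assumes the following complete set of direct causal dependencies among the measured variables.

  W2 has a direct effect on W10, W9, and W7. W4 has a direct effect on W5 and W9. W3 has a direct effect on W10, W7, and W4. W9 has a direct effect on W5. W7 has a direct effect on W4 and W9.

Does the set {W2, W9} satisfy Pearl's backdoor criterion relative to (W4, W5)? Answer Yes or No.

No

Backdoor paths from W4 to W5 (paths whose first edge points into W4):
  P1: W4 <- W3 -> W7 <- W2 -> W9 -> W5
  P2: W4 <- W3 -> W7 -> W9 -> W5
  P3: W4 <- W3 -> W10 <- W2 -> W7 -> W9 -> W5
  P4: W4 <- W3 -> W10 <- W2 -> W9 -> W5
  P5: W4 <- W7 <- W2 -> W9 -> W5
  P6: W4 <- W7 <- W3 -> W10 <- W2 -> W9 -> W5
  P7: W4 <- W7 -> W9 -> W5
Condition 1 (no descendant of W4 in the set): FAILS — W9 is a descendant of W4.
Condition 2 (every backdoor path blocked by {W2, W9}):
  P1: blocked at fork node W2 ∈ conditioning set.
  P2: blocked at chain node W9 ∈ conditioning set.
  P3: blocked at collider W10 (neither it nor any descendant is in the conditioning set).
  P4: blocked at collider W10 (neither it nor any descendant is in the conditioning set).
  P5: blocked at fork node W2 ∈ conditioning set.
  P6: blocked at collider W10 (neither it nor any descendant is in the conditioning set).
  P7: blocked at chain node W9 ∈ conditioning set.
{W2, W9} does not satisfy the backdoor criterion.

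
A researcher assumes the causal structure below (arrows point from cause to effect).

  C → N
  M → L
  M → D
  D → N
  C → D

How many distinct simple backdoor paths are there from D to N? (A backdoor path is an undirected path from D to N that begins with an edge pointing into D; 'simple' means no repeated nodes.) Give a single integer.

A backdoor path from D to N is any simple undirected path whose first edge points into D (i.e. leaves D via a parent).
Parents of D: {C, M}.
Enumerating:
  P1: D <- C -> N
That exhausts the simple backdoor paths. Count: 1.

1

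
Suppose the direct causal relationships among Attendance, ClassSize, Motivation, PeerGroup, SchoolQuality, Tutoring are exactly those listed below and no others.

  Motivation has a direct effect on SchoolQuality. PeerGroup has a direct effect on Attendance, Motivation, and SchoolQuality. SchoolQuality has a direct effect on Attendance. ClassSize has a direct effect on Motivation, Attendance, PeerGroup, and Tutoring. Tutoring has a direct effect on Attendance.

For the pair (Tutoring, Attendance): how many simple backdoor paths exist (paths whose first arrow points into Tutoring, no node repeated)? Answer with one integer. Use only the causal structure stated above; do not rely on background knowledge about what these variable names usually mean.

A backdoor path from Tutoring to Attendance is any simple undirected path whose first edge points into Tutoring (i.e. leaves Tutoring via a parent).
Parents of Tutoring: {ClassSize}.
Enumerating:
  P1: Tutoring <- ClassSize -> PeerGroup -> Motivation -> SchoolQuality -> Attendance
  P2: Tutoring <- ClassSize -> PeerGroup -> SchoolQuality -> Attendance
  P3: Tutoring <- ClassSize -> PeerGroup -> Attendance
  P4: Tutoring <- ClassSize -> Motivation <- PeerGroup -> SchoolQuality -> Attendance
  P5: Tutoring <- ClassSize -> Motivation <- PeerGroup -> Attendance
  P6: Tutoring <- ClassSize -> Motivation -> SchoolQuality <- PeerGroup -> Attendance
  P7: Tutoring <- ClassSize -> Motivation -> SchoolQuality -> Attendance
  P8: Tutoring <- ClassSize -> Attendance
That exhausts the simple backdoor paths. Count: 8.

8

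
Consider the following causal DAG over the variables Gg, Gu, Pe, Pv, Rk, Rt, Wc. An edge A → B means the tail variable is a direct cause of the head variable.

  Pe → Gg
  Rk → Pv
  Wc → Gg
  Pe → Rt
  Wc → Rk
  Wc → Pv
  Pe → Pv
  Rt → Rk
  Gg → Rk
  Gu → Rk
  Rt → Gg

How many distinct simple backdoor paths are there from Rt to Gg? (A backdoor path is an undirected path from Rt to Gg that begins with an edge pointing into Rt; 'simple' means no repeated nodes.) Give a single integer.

5

A backdoor path from Rt to Gg is any simple undirected path whose first edge points into Rt (i.e. leaves Rt via a parent).
Parents of Rt: {Pe}.
Enumerating:
  P1: Rt <- Pe -> Gg
  P2: Rt <- Pe -> Pv <- Wc -> Gg
  P3: Rt <- Pe -> Pv <- Wc -> Rk <- Gg
  P4: Rt <- Pe -> Pv <- Rk <- Wc -> Gg
  P5: Rt <- Pe -> Pv <- Rk <- Gg
That exhausts the simple backdoor paths. Count: 5.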